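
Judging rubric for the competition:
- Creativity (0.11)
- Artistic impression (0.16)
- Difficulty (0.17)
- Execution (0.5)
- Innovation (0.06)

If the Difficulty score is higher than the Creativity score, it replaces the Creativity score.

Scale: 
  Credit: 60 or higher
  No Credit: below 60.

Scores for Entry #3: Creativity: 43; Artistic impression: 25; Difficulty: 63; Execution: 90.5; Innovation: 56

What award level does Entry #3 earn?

Credit

Difficulty (63) > Creativity (43), so Creativity counts as 63.
Weighted total:
  Creativity 63 × 0.11 = 6.93
  Artistic impression 25 × 0.16 = 4
  Difficulty 63 × 0.17 = 10.71
  Execution 90.5 × 0.5 = 45.25
  Innovation 56 × 0.06 = 3.36
Sum = 70.25
70.25 ≥ 60 → Credit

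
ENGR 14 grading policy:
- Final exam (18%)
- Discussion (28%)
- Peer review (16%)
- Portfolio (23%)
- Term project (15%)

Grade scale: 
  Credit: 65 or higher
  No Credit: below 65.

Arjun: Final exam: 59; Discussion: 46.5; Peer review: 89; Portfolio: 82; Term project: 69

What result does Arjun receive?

Weighted total:
  Final exam 59 × 0.18 = 10.62
  Discussion 46.5 × 0.28 = 13.02
  Peer review 89 × 0.16 = 14.24
  Portfolio 82 × 0.23 = 18.86
  Term project 69 × 0.15 = 10.35
Sum = 67.09
67.09 ≥ 65 → Credit

Credit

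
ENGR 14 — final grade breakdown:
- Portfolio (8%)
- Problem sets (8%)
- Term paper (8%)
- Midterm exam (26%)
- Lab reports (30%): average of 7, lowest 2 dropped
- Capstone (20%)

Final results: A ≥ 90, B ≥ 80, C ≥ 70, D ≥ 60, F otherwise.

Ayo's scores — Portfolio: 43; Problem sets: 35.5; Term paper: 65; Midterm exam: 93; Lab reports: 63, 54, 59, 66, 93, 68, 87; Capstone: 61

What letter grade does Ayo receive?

Lab reports: drop 54, 59 → average of remaining 5 = 377/5 = 75.4
Weighted total:
  Portfolio 43 × 0.08 = 3.44
  Problem sets 35.5 × 0.08 = 2.84
  Term paper 65 × 0.08 = 5.2
  Midterm exam 93 × 0.26 = 24.18
  Lab reports 75.4 × 0.3 = 22.62
  Capstone 61 × 0.2 = 12.2
Sum = 70.48
70.48 is ≥ 70 and < 80 → C

C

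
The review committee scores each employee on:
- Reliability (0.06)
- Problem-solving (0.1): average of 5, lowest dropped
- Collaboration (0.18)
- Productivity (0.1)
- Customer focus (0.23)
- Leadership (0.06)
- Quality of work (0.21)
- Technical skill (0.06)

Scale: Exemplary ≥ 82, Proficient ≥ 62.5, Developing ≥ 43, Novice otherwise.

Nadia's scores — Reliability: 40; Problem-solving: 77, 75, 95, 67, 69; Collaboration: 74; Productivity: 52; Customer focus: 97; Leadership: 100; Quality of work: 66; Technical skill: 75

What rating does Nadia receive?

Problem-solving: drop 67 → average of remaining 4 = 316/4 = 79
Weighted total:
  Reliability 40 × 0.06 = 2.4
  Problem-solving 79 × 0.1 = 7.9
  Collaboration 74 × 0.18 = 13.32
  Productivity 52 × 0.1 = 5.2
  Customer focus 97 × 0.23 = 22.31
  Leadership 100 × 0.06 = 6
  Quality of work 66 × 0.21 = 13.86
  Technical skill 75 × 0.06 = 4.5
Sum = 75.49
75.49 is ≥ 62.5 and < 82 → Proficient

Proficient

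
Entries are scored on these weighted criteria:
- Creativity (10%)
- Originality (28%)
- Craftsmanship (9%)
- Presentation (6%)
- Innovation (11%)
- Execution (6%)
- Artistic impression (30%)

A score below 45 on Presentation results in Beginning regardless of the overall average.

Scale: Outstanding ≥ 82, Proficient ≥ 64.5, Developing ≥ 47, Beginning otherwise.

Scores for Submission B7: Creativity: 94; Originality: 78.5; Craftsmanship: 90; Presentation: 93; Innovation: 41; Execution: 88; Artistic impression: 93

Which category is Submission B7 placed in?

Presentation score 93 ≥ 45: minimum met.
Weighted total:
  Creativity 94 × 0.1 = 9.4
  Originality 78.5 × 0.28 = 21.98
  Craftsmanship 90 × 0.09 = 8.1
  Presentation 93 × 0.06 = 5.58
  Innovation 41 × 0.11 = 4.51
  Execution 88 × 0.06 = 5.28
  Artistic impression 93 × 0.3 = 27.9
Sum = 82.75
82.75 ≥ 82 → Outstanding

Outstanding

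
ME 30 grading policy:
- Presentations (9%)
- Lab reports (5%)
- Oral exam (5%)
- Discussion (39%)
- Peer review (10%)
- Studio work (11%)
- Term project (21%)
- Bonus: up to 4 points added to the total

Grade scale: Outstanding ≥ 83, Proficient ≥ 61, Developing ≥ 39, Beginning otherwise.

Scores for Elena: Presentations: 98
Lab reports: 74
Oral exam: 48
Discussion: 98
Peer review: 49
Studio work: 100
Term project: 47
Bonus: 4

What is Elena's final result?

Weighted total:
  Presentations 98 × 0.09 = 8.82
  Lab reports 74 × 0.05 = 3.7
  Oral exam 48 × 0.05 = 2.4
  Discussion 98 × 0.39 = 38.22
  Peer review 49 × 0.1 = 4.9
  Studio work 100 × 0.11 = 11
  Term project 47 × 0.21 = 9.87
Sum = 78.91
Bonus: 78.91 + 4 = 82.91
82.91 is ≥ 61 and < 83 → Proficient

Proficient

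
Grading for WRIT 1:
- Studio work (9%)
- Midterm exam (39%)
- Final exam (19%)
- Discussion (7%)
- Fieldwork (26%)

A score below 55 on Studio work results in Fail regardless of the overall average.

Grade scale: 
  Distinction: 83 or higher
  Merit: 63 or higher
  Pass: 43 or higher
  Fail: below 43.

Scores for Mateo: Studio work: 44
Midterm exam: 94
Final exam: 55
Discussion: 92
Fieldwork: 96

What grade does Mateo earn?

Fail

Studio work score 44 < 55: minimum not met.
Weighted total:
  Studio work 44 × 0.09 = 3.96
  Midterm exam 94 × 0.39 = 36.66
  Final exam 55 × 0.19 = 10.45
  Discussion 92 × 0.07 = 6.44
  Fieldwork 96 × 0.26 = 24.96
Sum = 82.47
Because the Studio work minimum was not met, the result is Fail.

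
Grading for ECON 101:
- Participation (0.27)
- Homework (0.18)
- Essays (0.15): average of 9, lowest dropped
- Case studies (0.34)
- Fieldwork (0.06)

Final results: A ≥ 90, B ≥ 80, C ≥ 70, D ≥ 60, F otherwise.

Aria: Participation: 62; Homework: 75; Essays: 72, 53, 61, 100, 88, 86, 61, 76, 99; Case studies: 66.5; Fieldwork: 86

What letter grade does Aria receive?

C

Essays: drop 53 → average of remaining 8 = 643/8 = 80.375
Weighted total:
  Participation 62 × 0.27 = 16.74
  Homework 75 × 0.18 = 13.5
  Essays 80.375 × 0.15 = 12.05625
  Case studies 66.5 × 0.34 = 22.61
  Fieldwork 86 × 0.06 = 5.16
Sum = 70.06625
70.06625 is ≥ 70 and < 80 → C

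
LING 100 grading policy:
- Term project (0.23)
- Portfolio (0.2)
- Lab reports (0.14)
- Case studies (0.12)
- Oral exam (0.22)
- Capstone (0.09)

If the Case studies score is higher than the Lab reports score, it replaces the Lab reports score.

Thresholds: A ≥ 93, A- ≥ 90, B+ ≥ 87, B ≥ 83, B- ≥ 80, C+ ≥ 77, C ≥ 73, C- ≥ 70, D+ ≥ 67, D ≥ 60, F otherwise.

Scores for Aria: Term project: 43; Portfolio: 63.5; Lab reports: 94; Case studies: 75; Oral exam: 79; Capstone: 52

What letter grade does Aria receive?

Case studies (75) ≤ Lab reports (94), so Lab reports stays at 94.
Weighted total:
  Term project 43 × 0.23 = 9.89
  Portfolio 63.5 × 0.2 = 12.7
  Lab reports 94 × 0.14 = 13.16
  Case studies 75 × 0.12 = 9
  Oral exam 79 × 0.22 = 17.38
  Capstone 52 × 0.09 = 4.68
Sum = 66.81
66.81 is ≥ 60 and < 67 → D

D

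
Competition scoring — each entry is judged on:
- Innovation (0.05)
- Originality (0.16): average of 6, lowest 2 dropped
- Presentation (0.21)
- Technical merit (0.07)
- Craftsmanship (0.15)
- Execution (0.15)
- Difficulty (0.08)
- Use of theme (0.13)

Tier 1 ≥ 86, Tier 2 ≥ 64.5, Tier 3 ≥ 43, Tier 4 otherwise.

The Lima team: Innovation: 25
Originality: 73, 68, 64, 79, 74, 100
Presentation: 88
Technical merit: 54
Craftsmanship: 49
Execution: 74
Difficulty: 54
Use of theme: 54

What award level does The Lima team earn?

Originality: drop 64, 68 → average of remaining 4 = 326/4 = 81.5
Weighted total:
  Innovation 25 × 0.05 = 1.25
  Originality 81.5 × 0.16 = 13.04
  Presentation 88 × 0.21 = 18.48
  Technical merit 54 × 0.07 = 3.78
  Craftsmanship 49 × 0.15 = 7.35
  Execution 74 × 0.15 = 11.1
  Difficulty 54 × 0.08 = 4.32
  Use of theme 54 × 0.13 = 7.02
Sum = 66.34
66.34 is ≥ 64.5 and < 86 → Tier 2

Tier 2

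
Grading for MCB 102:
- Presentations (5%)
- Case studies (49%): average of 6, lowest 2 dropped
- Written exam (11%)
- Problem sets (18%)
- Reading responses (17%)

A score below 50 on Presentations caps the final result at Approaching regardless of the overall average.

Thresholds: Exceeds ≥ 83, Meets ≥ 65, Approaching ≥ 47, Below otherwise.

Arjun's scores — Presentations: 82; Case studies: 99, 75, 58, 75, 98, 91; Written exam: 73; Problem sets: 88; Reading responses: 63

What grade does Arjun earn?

Exceeds

Case studies: drop 58, 75 → average of remaining 4 = 363/4 = 90.75
Presentations score 82 ≥ 50: minimum met.
Weighted total:
  Presentations 82 × 0.05 = 4.1
  Case studies 90.75 × 0.49 = 44.4675
  Written exam 73 × 0.11 = 8.03
  Problem sets 88 × 0.18 = 15.84
  Reading responses 63 × 0.17 = 10.71
Sum = 83.1475
83.1475 ≥ 83 → Exceeds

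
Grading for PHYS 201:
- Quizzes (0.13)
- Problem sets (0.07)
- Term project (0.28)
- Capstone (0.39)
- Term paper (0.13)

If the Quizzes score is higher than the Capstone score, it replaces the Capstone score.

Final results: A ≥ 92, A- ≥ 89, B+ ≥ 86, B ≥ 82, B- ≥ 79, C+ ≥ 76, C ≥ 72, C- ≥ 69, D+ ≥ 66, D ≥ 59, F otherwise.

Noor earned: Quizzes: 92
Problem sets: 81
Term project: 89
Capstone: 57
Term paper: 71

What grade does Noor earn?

B+

Quizzes (92) > Capstone (57), so Capstone counts as 92.
Weighted total:
  Quizzes 92 × 0.13 = 11.96
  Problem sets 81 × 0.07 = 5.67
  Term project 89 × 0.28 = 24.92
  Capstone 92 × 0.39 = 35.88
  Term paper 71 × 0.13 = 9.23
Sum = 87.66
87.66 is ≥ 86 and < 89 → B+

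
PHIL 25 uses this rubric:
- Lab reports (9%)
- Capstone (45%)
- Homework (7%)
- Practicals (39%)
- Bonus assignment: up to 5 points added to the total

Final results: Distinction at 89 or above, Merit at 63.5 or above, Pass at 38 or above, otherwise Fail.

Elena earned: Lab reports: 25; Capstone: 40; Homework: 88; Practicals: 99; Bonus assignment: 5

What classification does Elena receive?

Merit

Weighted total:
  Lab reports 25 × 0.09 = 2.25
  Capstone 40 × 0.45 = 18
  Homework 88 × 0.07 = 6.16
  Practicals 99 × 0.39 = 38.61
Sum = 65.02
Bonus assignment: 65.02 + 5 = 70.02
70.02 is ≥ 63.5 and < 89 → Merit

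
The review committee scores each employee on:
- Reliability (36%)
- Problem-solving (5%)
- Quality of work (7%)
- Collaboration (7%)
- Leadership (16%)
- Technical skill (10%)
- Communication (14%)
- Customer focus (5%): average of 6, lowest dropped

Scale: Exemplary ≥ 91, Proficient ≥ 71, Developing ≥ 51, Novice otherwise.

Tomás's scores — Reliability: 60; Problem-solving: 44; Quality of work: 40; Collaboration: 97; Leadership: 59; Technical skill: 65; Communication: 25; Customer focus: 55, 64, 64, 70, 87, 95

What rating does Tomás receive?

Developing

Customer focus: drop 55 → average of remaining 5 = 380/5 = 76
Weighted total:
  Reliability 60 × 0.36 = 21.6
  Problem-solving 44 × 0.05 = 2.2
  Quality of work 40 × 0.07 = 2.8
  Collaboration 97 × 0.07 = 6.79
  Leadership 59 × 0.16 = 9.44
  Technical skill 65 × 0.1 = 6.5
  Communication 25 × 0.14 = 3.5
  Customer focus 76 × 0.05 = 3.8
Sum = 56.63
56.63 is ≥ 51 and < 71 → Developing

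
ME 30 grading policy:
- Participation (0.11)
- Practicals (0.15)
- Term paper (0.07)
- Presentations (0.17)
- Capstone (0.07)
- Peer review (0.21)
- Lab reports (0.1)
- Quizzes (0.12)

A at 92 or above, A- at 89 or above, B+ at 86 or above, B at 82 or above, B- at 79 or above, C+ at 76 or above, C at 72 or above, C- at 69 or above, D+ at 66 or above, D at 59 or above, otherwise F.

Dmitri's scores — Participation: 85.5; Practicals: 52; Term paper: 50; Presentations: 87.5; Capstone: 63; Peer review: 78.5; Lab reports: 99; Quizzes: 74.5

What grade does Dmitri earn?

Weighted total:
  Participation 85.5 × 0.11 = 9.405
  Practicals 52 × 0.15 = 7.8
  Term paper 50 × 0.07 = 3.5
  Presentations 87.5 × 0.17 = 14.875
  Capstone 63 × 0.07 = 4.41
  Peer review 78.5 × 0.21 = 16.485
  Lab reports 99 × 0.1 = 9.9
  Quizzes 74.5 × 0.12 = 8.94
Sum = 75.315
75.315 is ≥ 72 and < 76 → C

C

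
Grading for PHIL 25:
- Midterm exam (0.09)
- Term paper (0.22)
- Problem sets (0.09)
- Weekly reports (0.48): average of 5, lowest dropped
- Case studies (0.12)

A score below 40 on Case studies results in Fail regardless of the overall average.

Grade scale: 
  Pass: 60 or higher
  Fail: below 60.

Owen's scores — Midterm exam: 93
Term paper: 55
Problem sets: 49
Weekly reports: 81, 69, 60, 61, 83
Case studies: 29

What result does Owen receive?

Fail

Weekly reports: drop 60 → average of remaining 4 = 294/4 = 73.5
Case studies score 29 < 40: minimum not met.
Weighted total:
  Midterm exam 93 × 0.09 = 8.37
  Term paper 55 × 0.22 = 12.1
  Problem sets 49 × 0.09 = 4.41
  Weekly reports 73.5 × 0.48 = 35.28
  Case studies 29 × 0.12 = 3.48
Sum = 63.64
Because the Case studies minimum was not met, the result is Fail.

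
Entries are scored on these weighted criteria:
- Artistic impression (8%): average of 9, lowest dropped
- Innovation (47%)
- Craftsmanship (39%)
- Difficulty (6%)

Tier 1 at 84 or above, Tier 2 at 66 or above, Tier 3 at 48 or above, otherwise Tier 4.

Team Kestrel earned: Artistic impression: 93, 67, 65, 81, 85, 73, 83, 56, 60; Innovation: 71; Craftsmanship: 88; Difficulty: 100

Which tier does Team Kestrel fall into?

Tier 2

Artistic impression: drop 56 → average of remaining 8 = 607/8 = 75.875
Weighted total:
  Artistic impression 75.875 × 0.08 = 6.07
  Innovation 71 × 0.47 = 33.37
  Craftsmanship 88 × 0.39 = 34.32
  Difficulty 100 × 0.06 = 6
Sum = 79.76
79.76 is ≥ 66 and < 84 → Tier 2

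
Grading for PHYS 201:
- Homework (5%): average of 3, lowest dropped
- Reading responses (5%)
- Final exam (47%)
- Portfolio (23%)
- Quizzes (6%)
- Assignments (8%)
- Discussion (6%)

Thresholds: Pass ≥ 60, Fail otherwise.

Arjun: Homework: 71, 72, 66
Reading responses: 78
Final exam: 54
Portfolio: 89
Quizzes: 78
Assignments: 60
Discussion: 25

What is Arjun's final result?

Homework: drop 66 → average of remaining 2 = 143/2 = 71.5
Weighted total:
  Homework 71.5 × 0.05 = 3.575
  Reading responses 78 × 0.05 = 3.9
  Final exam 54 × 0.47 = 25.38
  Portfolio 89 × 0.23 = 20.47
  Quizzes 78 × 0.06 = 4.68
  Assignments 60 × 0.08 = 4.8
  Discussion 25 × 0.06 = 1.5
Sum = 64.305
64.305 ≥ 60 → Pass

Pass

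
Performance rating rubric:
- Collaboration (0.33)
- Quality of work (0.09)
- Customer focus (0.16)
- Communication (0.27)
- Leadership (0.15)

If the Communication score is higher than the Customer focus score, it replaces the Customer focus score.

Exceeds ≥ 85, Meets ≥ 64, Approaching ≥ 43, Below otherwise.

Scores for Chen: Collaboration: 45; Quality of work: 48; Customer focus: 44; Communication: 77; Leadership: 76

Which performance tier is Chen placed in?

Approaching

Communication (77) > Customer focus (44), so Customer focus counts as 77.
Weighted total:
  Collaboration 45 × 0.33 = 14.85
  Quality of work 48 × 0.09 = 4.32
  Customer focus 77 × 0.16 = 12.32
  Communication 77 × 0.27 = 20.79
  Leadership 76 × 0.15 = 11.4
Sum = 63.68
63.68 is ≥ 43 and < 64 → Approaching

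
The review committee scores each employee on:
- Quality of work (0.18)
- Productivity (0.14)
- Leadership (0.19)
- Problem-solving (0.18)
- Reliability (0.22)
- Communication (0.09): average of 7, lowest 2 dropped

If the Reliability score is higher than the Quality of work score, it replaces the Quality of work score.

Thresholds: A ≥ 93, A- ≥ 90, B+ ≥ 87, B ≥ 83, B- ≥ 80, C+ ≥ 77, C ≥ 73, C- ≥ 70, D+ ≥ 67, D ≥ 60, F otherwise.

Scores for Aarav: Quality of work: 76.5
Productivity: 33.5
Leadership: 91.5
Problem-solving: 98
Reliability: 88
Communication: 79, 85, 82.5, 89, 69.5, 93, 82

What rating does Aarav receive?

Communication: drop 69.5, 79 → average of remaining 5 = 431.5/5 = 86.3
Reliability (88) > Quality of work (76.5), so Quality of work counts as 88.
Weighted total:
  Quality of work 88 × 0.18 = 15.84
  Productivity 33.5 × 0.14 = 4.69
  Leadership 91.5 × 0.19 = 17.385
  Problem-solving 98 × 0.18 = 17.64
  Reliability 88 × 0.22 = 19.36
  Communication 86.3 × 0.09 = 7.767
Sum = 82.682
82.682 is ≥ 80 and < 83 → B-

B-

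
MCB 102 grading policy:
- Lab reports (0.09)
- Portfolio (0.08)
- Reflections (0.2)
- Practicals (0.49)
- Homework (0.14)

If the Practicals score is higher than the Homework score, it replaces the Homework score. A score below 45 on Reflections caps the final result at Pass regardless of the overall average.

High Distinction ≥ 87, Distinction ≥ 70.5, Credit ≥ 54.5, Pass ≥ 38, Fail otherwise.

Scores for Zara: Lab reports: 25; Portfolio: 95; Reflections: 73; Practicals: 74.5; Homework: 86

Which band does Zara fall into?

Practicals (74.5) ≤ Homework (86), so Homework stays at 86.
Reflections score 73 ≥ 45: minimum met.
Weighted total:
  Lab reports 25 × 0.09 = 2.25
  Portfolio 95 × 0.08 = 7.6
  Reflections 73 × 0.2 = 14.6
  Practicals 74.5 × 0.49 = 36.505
  Homework 86 × 0.14 = 12.04
Sum = 72.995
72.995 is ≥ 70.5 and < 87 → Distinction

Distinction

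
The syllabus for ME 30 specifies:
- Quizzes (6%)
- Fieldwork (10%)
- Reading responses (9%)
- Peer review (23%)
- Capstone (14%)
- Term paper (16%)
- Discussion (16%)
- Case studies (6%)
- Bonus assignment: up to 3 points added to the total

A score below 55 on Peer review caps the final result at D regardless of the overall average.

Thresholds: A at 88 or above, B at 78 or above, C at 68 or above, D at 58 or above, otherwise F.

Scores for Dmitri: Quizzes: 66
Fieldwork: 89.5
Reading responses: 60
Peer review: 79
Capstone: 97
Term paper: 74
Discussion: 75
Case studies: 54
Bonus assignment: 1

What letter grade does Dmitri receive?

B

Peer review score 79 ≥ 55: minimum met.
Weighted total:
  Quizzes 66 × 0.06 = 3.96
  Fieldwork 89.5 × 0.1 = 8.95
  Reading responses 60 × 0.09 = 5.4
  Peer review 79 × 0.23 = 18.17
  Capstone 97 × 0.14 = 13.58
  Term paper 74 × 0.16 = 11.84
  Discussion 75 × 0.16 = 12
  Case studies 54 × 0.06 = 3.24
Sum = 77.14
Bonus assignment: 77.14 + 1 = 78.14
78.14 is ≥ 78 and < 88 → B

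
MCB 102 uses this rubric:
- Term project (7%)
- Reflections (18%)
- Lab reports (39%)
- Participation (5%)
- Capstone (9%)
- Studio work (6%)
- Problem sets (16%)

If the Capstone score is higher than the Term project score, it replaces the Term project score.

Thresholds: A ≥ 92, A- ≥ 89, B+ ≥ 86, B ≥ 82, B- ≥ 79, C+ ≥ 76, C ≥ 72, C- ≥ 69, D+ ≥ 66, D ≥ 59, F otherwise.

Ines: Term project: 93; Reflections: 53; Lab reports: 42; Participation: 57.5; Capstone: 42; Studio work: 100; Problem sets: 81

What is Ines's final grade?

F

Capstone (42) ≤ Term project (93), so Term project stays at 93.
Weighted total:
  Term project 93 × 0.07 = 6.51
  Reflections 53 × 0.18 = 9.54
  Lab reports 42 × 0.39 = 16.38
  Participation 57.5 × 0.05 = 2.875
  Capstone 42 × 0.09 = 3.78
  Studio work 100 × 0.06 = 6
  Problem sets 81 × 0.16 = 12.96
Sum = 58.045
58.045 < 59 → F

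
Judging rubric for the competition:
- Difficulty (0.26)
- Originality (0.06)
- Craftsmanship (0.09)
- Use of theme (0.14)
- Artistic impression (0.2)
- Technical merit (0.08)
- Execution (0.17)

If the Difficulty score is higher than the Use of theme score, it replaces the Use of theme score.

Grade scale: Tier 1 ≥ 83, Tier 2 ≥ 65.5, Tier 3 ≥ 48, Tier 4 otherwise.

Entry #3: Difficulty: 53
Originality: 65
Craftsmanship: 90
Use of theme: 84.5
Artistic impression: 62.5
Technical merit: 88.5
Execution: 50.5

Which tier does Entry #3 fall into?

Difficulty (53) ≤ Use of theme (84.5), so Use of theme stays at 84.5.
Weighted total:
  Difficulty 53 × 0.26 = 13.78
  Originality 65 × 0.06 = 3.9
  Craftsmanship 90 × 0.09 = 8.1
  Use of theme 84.5 × 0.14 = 11.83
  Artistic impression 62.5 × 0.2 = 12.5
  Technical merit 88.5 × 0.08 = 7.08
  Execution 50.5 × 0.17 = 8.585
Sum = 65.775
65.775 is ≥ 65.5 and < 83 → Tier 2

Tier 2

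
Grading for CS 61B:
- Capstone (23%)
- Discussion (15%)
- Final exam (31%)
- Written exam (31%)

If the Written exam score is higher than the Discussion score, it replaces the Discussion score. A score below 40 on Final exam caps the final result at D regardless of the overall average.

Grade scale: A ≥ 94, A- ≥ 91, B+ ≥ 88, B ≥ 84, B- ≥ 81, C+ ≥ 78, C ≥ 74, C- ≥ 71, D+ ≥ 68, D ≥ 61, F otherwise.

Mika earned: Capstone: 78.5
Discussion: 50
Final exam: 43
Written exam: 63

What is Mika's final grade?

F

Written exam (63) > Discussion (50), so Discussion counts as 63.
Final exam score 43 ≥ 40: minimum met.
Weighted total:
  Capstone 78.5 × 0.23 = 18.055
  Discussion 63 × 0.15 = 9.45
  Final exam 43 × 0.31 = 13.33
  Written exam 63 × 0.31 = 19.53
Sum = 60.365
60.365 < 61 → F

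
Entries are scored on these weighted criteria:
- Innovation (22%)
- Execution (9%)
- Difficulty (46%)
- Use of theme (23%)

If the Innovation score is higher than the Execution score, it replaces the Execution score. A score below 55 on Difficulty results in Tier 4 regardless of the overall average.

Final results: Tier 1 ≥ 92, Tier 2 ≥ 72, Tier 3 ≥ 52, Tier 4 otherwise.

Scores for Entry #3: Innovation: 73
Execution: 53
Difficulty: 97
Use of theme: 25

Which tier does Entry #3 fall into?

Tier 2

Innovation (73) > Execution (53), so Execution counts as 73.
Difficulty score 97 ≥ 55: minimum met.
Weighted total:
  Innovation 73 × 0.22 = 16.06
  Execution 73 × 0.09 = 6.57
  Difficulty 97 × 0.46 = 44.62
  Use of theme 25 × 0.23 = 5.75
Sum = 73
73 is ≥ 72 and < 92 → Tier 2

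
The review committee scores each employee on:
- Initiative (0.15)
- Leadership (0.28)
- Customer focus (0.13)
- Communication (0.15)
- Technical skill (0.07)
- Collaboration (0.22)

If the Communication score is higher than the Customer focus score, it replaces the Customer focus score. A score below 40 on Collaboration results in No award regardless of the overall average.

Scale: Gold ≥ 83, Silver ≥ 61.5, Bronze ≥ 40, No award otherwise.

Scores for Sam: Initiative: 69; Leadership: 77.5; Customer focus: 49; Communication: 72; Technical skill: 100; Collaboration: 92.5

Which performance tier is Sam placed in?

Communication (72) > Customer focus (49), so Customer focus counts as 72.
Collaboration score 92.5 ≥ 40: minimum met.
Weighted total:
  Initiative 69 × 0.15 = 10.35
  Leadership 77.5 × 0.28 = 21.7
  Customer focus 72 × 0.13 = 9.36
  Communication 72 × 0.15 = 10.8
  Technical skill 100 × 0.07 = 7
  Collaboration 92.5 × 0.22 = 20.35
Sum = 79.56
79.56 is ≥ 61.5 and < 83 → Silver

Silver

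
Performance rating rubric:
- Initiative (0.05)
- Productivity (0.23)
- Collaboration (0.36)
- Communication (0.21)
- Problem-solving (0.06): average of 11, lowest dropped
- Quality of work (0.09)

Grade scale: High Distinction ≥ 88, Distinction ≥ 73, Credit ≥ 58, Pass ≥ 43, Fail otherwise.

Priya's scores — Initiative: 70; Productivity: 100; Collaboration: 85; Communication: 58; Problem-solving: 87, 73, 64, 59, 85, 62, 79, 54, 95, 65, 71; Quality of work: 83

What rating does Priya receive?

Distinction

Problem-solving: drop 54 → average of remaining 10 = 740/10 = 74
Weighted total:
  Initiative 70 × 0.05 = 3.5
  Productivity 100 × 0.23 = 23
  Collaboration 85 × 0.36 = 30.6
  Communication 58 × 0.21 = 12.18
  Problem-solving 74 × 0.06 = 4.44
  Quality of work 83 × 0.09 = 7.47
Sum = 81.19
81.19 is ≥ 73 and < 88 → Distinction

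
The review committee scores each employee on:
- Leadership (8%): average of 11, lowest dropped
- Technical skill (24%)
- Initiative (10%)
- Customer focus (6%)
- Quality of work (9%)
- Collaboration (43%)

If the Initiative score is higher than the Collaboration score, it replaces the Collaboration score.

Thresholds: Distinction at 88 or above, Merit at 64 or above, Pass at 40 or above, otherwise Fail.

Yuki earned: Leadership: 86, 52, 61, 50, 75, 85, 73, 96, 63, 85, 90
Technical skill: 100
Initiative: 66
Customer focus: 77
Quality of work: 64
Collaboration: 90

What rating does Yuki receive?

Leadership: drop 50 → average of remaining 10 = 766/10 = 76.6
Initiative (66) ≤ Collaboration (90), so Collaboration stays at 90.
Weighted total:
  Leadership 76.6 × 0.08 = 6.128
  Technical skill 100 × 0.24 = 24
  Initiative 66 × 0.1 = 6.6
  Customer focus 77 × 0.06 = 4.62
  Quality of work 64 × 0.09 = 5.76
  Collaboration 90 × 0.43 = 38.7
Sum = 85.808
85.808 is ≥ 64 and < 88 → Merit

Merit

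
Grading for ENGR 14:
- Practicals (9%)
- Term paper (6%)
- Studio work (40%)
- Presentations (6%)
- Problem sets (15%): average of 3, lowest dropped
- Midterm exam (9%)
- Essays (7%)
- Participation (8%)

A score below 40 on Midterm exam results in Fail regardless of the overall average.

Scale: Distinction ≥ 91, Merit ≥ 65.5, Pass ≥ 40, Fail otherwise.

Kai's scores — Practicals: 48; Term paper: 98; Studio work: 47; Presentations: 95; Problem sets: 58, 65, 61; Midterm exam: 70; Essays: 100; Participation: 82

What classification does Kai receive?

Pass

Problem sets: drop 58 → average of remaining 2 = 126/2 = 63
Midterm exam score 70 ≥ 40: minimum met.
Weighted total:
  Practicals 48 × 0.09 = 4.32
  Term paper 98 × 0.06 = 5.88
  Studio work 47 × 0.4 = 18.8
  Presentations 95 × 0.06 = 5.7
  Problem sets 63 × 0.15 = 9.45
  Midterm exam 70 × 0.09 = 6.3
  Essays 100 × 0.07 = 7
  Participation 82 × 0.08 = 6.56
Sum = 64.01
64.01 is ≥ 40 and < 65.5 → Pass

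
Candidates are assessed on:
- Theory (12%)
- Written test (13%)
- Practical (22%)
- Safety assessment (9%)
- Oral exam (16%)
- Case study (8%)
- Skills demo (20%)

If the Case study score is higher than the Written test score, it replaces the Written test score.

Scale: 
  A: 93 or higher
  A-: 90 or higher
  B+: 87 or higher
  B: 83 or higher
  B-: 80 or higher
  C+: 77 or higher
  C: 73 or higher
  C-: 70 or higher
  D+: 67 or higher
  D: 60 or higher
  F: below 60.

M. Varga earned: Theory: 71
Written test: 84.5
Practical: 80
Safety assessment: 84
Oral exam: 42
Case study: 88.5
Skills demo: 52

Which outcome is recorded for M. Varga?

D+

Case study (88.5) > Written test (84.5), so Written test counts as 88.5.
Weighted total:
  Theory 71 × 0.12 = 8.52
  Written test 88.5 × 0.13 = 11.505
  Practical 80 × 0.22 = 17.6
  Safety assessment 84 × 0.09 = 7.56
  Oral exam 42 × 0.16 = 6.72
  Case study 88.5 × 0.08 = 7.08
  Skills demo 52 × 0.2 = 10.4
Sum = 69.385
69.385 is ≥ 67 and < 70 → D+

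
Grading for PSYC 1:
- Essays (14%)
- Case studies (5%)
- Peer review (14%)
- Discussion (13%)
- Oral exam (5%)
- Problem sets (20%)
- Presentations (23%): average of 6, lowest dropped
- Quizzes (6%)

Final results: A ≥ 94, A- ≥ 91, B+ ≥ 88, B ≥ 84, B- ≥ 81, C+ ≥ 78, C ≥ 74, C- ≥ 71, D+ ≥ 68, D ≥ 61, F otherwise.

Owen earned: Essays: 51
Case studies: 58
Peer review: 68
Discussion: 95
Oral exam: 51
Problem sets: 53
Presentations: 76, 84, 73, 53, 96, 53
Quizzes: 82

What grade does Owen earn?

D

Presentations: drop 53 → average of remaining 5 = 382/5 = 76.4
Weighted total:
  Essays 51 × 0.14 = 7.14
  Case studies 58 × 0.05 = 2.9
  Peer review 68 × 0.14 = 9.52
  Discussion 95 × 0.13 = 12.35
  Oral exam 51 × 0.05 = 2.55
  Problem sets 53 × 0.2 = 10.6
  Presentations 76.4 × 0.23 = 17.572
  Quizzes 82 × 0.06 = 4.92
Sum = 67.552
67.552 is ≥ 61 and < 68 → D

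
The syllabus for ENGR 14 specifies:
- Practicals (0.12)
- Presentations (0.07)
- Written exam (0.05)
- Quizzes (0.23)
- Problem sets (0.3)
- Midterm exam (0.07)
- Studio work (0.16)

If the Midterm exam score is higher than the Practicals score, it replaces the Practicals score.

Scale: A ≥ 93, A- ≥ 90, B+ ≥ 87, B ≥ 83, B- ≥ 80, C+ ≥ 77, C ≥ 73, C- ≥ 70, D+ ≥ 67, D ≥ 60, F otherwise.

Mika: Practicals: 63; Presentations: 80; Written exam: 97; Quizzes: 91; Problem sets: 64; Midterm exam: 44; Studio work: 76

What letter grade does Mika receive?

C

Midterm exam (44) ≤ Practicals (63), so Practicals stays at 63.
Weighted total:
  Practicals 63 × 0.12 = 7.56
  Presentations 80 × 0.07 = 5.6
  Written exam 97 × 0.05 = 4.85
  Quizzes 91 × 0.23 = 20.93
  Problem sets 64 × 0.3 = 19.2
  Midterm exam 44 × 0.07 = 3.08
  Studio work 76 × 0.16 = 12.16
Sum = 73.38
73.38 is ≥ 73 and < 77 → C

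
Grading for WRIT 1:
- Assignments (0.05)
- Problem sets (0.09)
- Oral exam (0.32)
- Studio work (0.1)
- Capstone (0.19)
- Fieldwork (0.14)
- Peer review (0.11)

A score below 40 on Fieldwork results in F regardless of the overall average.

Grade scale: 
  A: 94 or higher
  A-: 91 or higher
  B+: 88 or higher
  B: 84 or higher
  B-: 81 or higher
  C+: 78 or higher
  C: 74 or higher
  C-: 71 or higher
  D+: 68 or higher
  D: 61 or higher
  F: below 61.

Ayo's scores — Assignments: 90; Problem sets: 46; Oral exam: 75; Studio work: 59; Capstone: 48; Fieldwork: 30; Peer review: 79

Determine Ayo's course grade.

F

Fieldwork score 30 < 40: minimum not met.
Weighted total:
  Assignments 90 × 0.05 = 4.5
  Problem sets 46 × 0.09 = 4.14
  Oral exam 75 × 0.32 = 24
  Studio work 59 × 0.1 = 5.9
  Capstone 48 × 0.19 = 9.12
  Fieldwork 30 × 0.14 = 4.2
  Peer review 79 × 0.11 = 8.69
Sum = 60.55
Because the Fieldwork minimum was not met, the result is F.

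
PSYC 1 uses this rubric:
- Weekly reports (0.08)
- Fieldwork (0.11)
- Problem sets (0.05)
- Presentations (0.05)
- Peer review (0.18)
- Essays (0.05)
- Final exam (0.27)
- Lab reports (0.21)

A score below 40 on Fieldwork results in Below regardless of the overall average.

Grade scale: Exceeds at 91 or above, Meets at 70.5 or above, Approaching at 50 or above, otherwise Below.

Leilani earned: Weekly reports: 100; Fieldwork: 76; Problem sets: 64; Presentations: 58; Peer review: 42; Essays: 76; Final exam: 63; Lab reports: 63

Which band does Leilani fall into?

Fieldwork score 76 ≥ 40: minimum met.
Weighted total:
  Weekly reports 100 × 0.08 = 8
  Fieldwork 76 × 0.11 = 8.36
  Problem sets 64 × 0.05 = 3.2
  Presentations 58 × 0.05 = 2.9
  Peer review 42 × 0.18 = 7.56
  Essays 76 × 0.05 = 3.8
  Final exam 63 × 0.27 = 17.01
  Lab reports 63 × 0.21 = 13.23
Sum = 64.06
64.06 is ≥ 50 and < 70.5 → Approaching

Approaching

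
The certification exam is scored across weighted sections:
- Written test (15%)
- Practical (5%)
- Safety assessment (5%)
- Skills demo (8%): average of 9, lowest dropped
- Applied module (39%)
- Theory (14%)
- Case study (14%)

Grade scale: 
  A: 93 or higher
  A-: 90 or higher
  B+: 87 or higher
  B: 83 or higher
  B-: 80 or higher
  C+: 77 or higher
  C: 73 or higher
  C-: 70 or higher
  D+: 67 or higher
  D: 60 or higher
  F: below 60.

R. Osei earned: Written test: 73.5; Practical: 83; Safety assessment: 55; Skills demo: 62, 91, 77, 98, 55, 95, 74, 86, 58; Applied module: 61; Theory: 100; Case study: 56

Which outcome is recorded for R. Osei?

D+

Skills demo: drop 55 → average of remaining 8 = 641/8 = 80.125
Weighted total:
  Written test 73.5 × 0.15 = 11.025
  Practical 83 × 0.05 = 4.15
  Safety assessment 55 × 0.05 = 2.75
  Skills demo 80.125 × 0.08 = 6.41
  Applied module 61 × 0.39 = 23.79
  Theory 100 × 0.14 = 14
  Case study 56 × 0.14 = 7.84
Sum = 69.965
69.965 is ≥ 67 and < 70 → D+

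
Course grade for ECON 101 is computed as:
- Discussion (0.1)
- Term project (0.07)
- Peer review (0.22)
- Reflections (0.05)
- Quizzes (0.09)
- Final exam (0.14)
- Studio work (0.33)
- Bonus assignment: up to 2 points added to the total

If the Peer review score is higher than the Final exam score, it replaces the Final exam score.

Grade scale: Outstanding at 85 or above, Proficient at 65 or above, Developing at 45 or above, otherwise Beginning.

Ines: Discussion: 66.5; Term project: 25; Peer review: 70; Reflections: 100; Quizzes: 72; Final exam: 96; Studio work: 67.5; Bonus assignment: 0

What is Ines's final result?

Peer review (70) ≤ Final exam (96), so Final exam stays at 96.
Weighted total:
  Discussion 66.5 × 0.1 = 6.65
  Term project 25 × 0.07 = 1.75
  Peer review 70 × 0.22 = 15.4
  Reflections 100 × 0.05 = 5
  Quizzes 72 × 0.09 = 6.48
  Final exam 96 × 0.14 = 13.44
  Studio work 67.5 × 0.33 = 22.275
Sum = 70.995
Bonus assignment: 70.995 + 0 = 70.995
70.995 is ≥ 65 and < 85 → Proficient

Proficient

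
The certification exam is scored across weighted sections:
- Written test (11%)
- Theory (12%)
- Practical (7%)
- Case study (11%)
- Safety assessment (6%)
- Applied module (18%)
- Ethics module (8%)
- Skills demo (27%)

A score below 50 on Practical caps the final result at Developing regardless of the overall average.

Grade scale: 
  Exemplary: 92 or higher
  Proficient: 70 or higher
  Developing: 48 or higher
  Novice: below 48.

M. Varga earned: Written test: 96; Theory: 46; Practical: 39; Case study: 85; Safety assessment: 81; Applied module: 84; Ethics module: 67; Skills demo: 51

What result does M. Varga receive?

Practical score 39 < 50: minimum not met.
Weighted total:
  Written test 96 × 0.11 = 10.56
  Theory 46 × 0.12 = 5.52
  Practical 39 × 0.07 = 2.73
  Case study 85 × 0.11 = 9.35
  Safety assessment 81 × 0.06 = 4.86
  Applied module 84 × 0.18 = 15.12
  Ethics module 67 × 0.08 = 5.36
  Skills demo 51 × 0.27 = 13.77
Sum = 67.27
67.27 would be Developing; cap at Developing applies → Developing.

Developing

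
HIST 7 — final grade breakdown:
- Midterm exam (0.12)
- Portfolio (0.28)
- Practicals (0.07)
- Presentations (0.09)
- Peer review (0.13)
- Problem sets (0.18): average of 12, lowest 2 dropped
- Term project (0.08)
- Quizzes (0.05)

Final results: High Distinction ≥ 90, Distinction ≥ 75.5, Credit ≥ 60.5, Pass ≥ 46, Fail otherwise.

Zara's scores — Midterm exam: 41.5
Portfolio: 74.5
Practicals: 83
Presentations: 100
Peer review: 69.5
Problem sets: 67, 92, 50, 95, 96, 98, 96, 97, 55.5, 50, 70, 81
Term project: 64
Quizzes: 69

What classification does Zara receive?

Credit

Problem sets: drop 50, 50 → average of remaining 10 = 847.5/10 = 84.75
Weighted total:
  Midterm exam 41.5 × 0.12 = 4.98
  Portfolio 74.5 × 0.28 = 20.86
  Practicals 83 × 0.07 = 5.81
  Presentations 100 × 0.09 = 9
  Peer review 69.5 × 0.13 = 9.035
  Problem sets 84.75 × 0.18 = 15.255
  Term project 64 × 0.08 = 5.12
  Quizzes 69 × 0.05 = 3.45
Sum = 73.51
73.51 is ≥ 60.5 and < 75.5 → Credit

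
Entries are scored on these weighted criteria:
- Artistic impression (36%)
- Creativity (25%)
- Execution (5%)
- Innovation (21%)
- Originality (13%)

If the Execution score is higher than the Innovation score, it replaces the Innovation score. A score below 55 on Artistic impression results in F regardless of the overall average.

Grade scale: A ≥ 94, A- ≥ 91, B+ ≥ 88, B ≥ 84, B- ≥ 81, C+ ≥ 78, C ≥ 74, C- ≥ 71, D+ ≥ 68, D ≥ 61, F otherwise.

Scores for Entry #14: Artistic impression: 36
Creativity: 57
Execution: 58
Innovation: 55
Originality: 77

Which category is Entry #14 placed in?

Execution (58) > Innovation (55), so Innovation counts as 58.
Artistic impression score 36 < 55: minimum not met.
Weighted total:
  Artistic impression 36 × 0.36 = 12.96
  Creativity 57 × 0.25 = 14.25
  Execution 58 × 0.05 = 2.9
  Innovation 58 × 0.21 = 12.18
  Originality 77 × 0.13 = 10.01
Sum = 52.3
Because the Artistic impression minimum was not met, the result is F.

F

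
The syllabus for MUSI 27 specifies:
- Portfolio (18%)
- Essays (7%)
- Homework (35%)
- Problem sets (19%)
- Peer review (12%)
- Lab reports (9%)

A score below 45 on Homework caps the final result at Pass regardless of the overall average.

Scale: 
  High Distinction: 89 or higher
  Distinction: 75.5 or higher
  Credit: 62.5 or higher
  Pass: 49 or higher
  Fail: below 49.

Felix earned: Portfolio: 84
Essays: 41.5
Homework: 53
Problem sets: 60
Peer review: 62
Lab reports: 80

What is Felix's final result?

Homework score 53 ≥ 45: minimum met.
Weighted total:
  Portfolio 84 × 0.18 = 15.12
  Essays 41.5 × 0.07 = 2.905
  Homework 53 × 0.35 = 18.55
  Problem sets 60 × 0.19 = 11.4
  Peer review 62 × 0.12 = 7.44
  Lab reports 80 × 0.09 = 7.2
Sum = 62.615
62.615 is ≥ 62.5 and < 75.5 → Credit

Credit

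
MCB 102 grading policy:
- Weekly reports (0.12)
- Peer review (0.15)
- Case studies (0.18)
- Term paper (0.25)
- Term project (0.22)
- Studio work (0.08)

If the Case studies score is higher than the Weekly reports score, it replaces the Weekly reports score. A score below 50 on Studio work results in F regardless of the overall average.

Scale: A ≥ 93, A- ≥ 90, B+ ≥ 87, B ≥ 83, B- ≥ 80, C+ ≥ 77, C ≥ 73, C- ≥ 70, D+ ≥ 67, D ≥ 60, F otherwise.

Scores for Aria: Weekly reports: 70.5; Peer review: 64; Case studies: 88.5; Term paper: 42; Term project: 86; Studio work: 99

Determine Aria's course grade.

Case studies (88.5) > Weekly reports (70.5), so Weekly reports counts as 88.5.
Studio work score 99 ≥ 50: minimum met.
Weighted total:
  Weekly reports 88.5 × 0.12 = 10.62
  Peer review 64 × 0.15 = 9.6
  Case studies 88.5 × 0.18 = 15.93
  Term paper 42 × 0.25 = 10.5
  Term project 86 × 0.22 = 18.92
  Studio work 99 × 0.08 = 7.92
Sum = 73.49
73.49 is ≥ 73 and < 77 → C

C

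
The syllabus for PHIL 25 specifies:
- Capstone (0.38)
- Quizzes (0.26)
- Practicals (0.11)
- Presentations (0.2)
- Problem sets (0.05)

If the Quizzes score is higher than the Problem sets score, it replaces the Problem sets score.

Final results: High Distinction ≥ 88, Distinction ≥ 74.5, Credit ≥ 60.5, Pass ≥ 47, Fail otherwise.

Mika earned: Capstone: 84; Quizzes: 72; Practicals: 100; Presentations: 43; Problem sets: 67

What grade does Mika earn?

Quizzes (72) > Problem sets (67), so Problem sets counts as 72.
Weighted total:
  Capstone 84 × 0.38 = 31.92
  Quizzes 72 × 0.26 = 18.72
  Practicals 100 × 0.11 = 11
  Presentations 43 × 0.2 = 8.6
  Problem sets 72 × 0.05 = 3.6
Sum = 73.84
73.84 is ≥ 60.5 and < 74.5 → Credit

Credit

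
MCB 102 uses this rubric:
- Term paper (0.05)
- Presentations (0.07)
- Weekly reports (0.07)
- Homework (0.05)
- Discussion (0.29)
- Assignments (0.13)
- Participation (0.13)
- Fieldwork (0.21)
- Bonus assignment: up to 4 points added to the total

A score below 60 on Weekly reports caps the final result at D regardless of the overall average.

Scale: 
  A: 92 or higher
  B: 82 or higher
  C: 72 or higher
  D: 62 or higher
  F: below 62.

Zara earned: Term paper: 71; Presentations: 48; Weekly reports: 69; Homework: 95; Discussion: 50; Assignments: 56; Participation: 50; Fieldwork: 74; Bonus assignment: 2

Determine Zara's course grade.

Weekly reports score 69 ≥ 60: minimum met.
Weighted total:
  Term paper 71 × 0.05 = 3.55
  Presentations 48 × 0.07 = 3.36
  Weekly reports 69 × 0.07 = 4.83
  Homework 95 × 0.05 = 4.75
  Discussion 50 × 0.29 = 14.5
  Assignments 56 × 0.13 = 7.28
  Participation 50 × 0.13 = 6.5
  Fieldwork 74 × 0.21 = 15.54
Sum = 60.31
Bonus assignment: 60.31 + 2 = 62.31
62.31 is ≥ 62 and < 72 → D

D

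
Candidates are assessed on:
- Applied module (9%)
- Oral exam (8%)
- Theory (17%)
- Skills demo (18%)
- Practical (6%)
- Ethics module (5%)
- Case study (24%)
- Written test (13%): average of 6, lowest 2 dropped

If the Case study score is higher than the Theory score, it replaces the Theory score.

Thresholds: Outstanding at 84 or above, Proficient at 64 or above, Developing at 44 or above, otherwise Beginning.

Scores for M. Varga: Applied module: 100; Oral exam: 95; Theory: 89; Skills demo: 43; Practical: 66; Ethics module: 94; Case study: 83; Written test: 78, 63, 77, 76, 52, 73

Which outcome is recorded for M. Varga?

Proficient

Written test: drop 52, 63 → average of remaining 4 = 304/4 = 76
Case study (83) ≤ Theory (89), so Theory stays at 89.
Weighted total:
  Applied module 100 × 0.09 = 9
  Oral exam 95 × 0.08 = 7.6
  Theory 89 × 0.17 = 15.13
  Skills demo 43 × 0.18 = 7.74
  Practical 66 × 0.06 = 3.96
  Ethics module 94 × 0.05 = 4.7
  Case study 83 × 0.24 = 19.92
  Written test 76 × 0.13 = 9.88
Sum = 77.93
77.93 is ≥ 64 and < 84 → Proficient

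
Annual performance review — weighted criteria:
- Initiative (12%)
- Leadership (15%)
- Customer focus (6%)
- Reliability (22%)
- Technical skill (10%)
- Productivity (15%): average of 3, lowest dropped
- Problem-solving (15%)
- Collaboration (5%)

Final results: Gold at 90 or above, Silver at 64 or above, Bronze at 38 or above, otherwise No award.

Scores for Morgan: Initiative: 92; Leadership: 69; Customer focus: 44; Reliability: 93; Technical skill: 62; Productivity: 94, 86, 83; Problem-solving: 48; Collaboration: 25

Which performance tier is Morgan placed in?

Silver

Productivity: drop 83 → average of remaining 2 = 180/2 = 90
Weighted total:
  Initiative 92 × 0.12 = 11.04
  Leadership 69 × 0.15 = 10.35
  Customer focus 44 × 0.06 = 2.64
  Reliability 93 × 0.22 = 20.46
  Technical skill 62 × 0.1 = 6.2
  Productivity 90 × 0.15 = 13.5
  Problem-solving 48 × 0.15 = 7.2
  Collaboration 25 × 0.05 = 1.25
Sum = 72.64
72.64 is ≥ 64 and < 90 → Silver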